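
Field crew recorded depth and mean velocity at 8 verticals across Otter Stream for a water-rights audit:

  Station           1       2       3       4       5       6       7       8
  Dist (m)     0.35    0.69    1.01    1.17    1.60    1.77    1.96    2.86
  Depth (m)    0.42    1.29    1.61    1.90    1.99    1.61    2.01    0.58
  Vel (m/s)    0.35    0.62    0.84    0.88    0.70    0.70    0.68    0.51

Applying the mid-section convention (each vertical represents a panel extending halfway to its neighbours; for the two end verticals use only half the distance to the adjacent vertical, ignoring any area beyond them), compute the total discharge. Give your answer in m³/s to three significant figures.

2.61 m³/s

w_1 = (0.69 − 0.35)/2 = 0.17 m; q_1 = 0.35 × 0.42 × 0.17 = 0.02499 m³/s
w_2 = (1.01 − 0.35)/2 = 0.33 m; q_2 = 0.62 × 1.29 × 0.33 = 0.2639 m³/s
w_3 = (1.17 − 0.69)/2 = 0.24 m; q_3 = 0.84 × 1.61 × 0.24 = 0.3246 m³/s
w_4 = (1.60 − 1.01)/2 = 0.295 m; q_4 = 0.88 × 1.90 × 0.295 = 0.4932 m³/s
w_5 = (1.77 − 1.17)/2 = 0.3 m; q_5 = 0.70 × 1.99 × 0.3 = 0.4179 m³/s
w_6 = (1.96 − 1.60)/2 = 0.18 m; q_6 = 0.70 × 1.61 × 0.18 = 0.2029 m³/s
w_7 = (2.86 − 1.77)/2 = 0.545 m; q_7 = 0.68 × 2.01 × 0.545 = 0.7449 m³/s
w_8 = (2.86 − 1.96)/2 = 0.45 m; q_8 = 0.51 × 0.58 × 0.45 = 0.1331 m³/s
Q = Σ qᵢ = 2.606 m³/s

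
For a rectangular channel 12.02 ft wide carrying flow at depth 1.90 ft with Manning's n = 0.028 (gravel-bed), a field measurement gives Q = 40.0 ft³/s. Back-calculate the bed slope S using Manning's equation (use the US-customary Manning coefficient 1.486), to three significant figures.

A = b·y = 12.02 × 1.90 = 22.84 ft²
P = b + 2y = 12.02 + 2×1.90 = 15.82 ft
R = A/P = 22.84/15.82 = 1.444 ft
S = (Q·n / (1.486·A·R^(2/3)))² = (40.0×0.028 / (1.486×22.84×1.277))² = 0.0006675

0.000668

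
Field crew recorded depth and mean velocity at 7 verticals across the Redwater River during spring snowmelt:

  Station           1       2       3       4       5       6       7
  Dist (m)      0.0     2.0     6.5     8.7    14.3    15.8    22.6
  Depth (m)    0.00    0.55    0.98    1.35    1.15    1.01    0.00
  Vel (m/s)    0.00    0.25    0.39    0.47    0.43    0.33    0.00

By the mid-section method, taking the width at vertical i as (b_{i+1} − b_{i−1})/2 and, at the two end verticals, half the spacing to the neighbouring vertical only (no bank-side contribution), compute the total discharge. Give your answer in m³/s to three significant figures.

w_2 = (6.5 − 0.0)/2 = 3.25 m; q_2 = 0.25 × 0.55 × 3.25 = 0.4469 m³/s
w_3 = (8.7 − 2.0)/2 = 3.35 m; q_3 = 0.39 × 0.98 × 3.35 = 1.280 m³/s
w_4 = (14.3 − 6.5)/2 = 3.9 m; q_4 = 0.47 × 1.35 × 3.9 = 2.475 m³/s
w_5 = (15.8 − 8.7)/2 = 3.55 m; q_5 = 0.43 × 1.15 × 3.55 = 1.755 m³/s
w_6 = (22.6 − 14.3)/2 = 4.15 m; q_6 = 0.33 × 1.01 × 4.15 = 1.383 m³/s
Stations 1, 7 contribute zero (depth or velocity is 0).
Q = Σ qᵢ = 7.340 m³/s

7.34 m³/s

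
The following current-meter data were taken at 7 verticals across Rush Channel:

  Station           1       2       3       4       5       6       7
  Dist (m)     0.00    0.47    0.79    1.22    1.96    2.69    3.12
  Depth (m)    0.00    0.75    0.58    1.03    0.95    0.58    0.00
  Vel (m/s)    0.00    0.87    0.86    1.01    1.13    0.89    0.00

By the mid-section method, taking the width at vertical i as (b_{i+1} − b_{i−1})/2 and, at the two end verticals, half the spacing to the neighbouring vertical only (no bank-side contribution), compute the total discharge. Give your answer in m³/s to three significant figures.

w_2 = (0.79 − 0.00)/2 = 0.395 m; q_2 = 0.87 × 0.75 × 0.395 = 0.2577 m³/s
w_3 = (1.22 − 0.47)/2 = 0.375 m; q_3 = 0.86 × 0.58 × 0.375 = 0.1871 m³/s
w_4 = (1.96 − 0.79)/2 = 0.585 m; q_4 = 1.01 × 1.03 × 0.585 = 0.6086 m³/s
w_5 = (2.69 − 1.22)/2 = 0.735 m; q_5 = 1.13 × 0.95 × 0.735 = 0.7890 m³/s
w_6 = (3.12 − 1.96)/2 = 0.58 m; q_6 = 0.89 × 0.58 × 0.58 = 0.2994 m³/s
Stations 1, 7 contribute zero (depth or velocity is 0).
Q = Σ qᵢ = 2.142 m³/s

2.14 m³/s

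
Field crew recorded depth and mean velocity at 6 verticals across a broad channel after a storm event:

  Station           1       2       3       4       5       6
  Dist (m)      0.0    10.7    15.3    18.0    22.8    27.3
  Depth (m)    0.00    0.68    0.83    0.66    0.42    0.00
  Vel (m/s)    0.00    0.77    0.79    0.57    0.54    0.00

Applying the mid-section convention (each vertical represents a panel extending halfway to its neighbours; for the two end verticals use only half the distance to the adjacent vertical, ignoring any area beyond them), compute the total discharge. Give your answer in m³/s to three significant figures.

w_2 = (15.3 − 0.0)/2 = 7.65 m; q_2 = 0.77 × 0.68 × 7.65 = 4.006 m³/s
w_3 = (18.0 − 10.7)/2 = 3.65 m; q_3 = 0.79 × 0.83 × 3.65 = 2.393 m³/s
w_4 = (22.8 − 15.3)/2 = 3.75 m; q_4 = 0.57 × 0.66 × 3.75 = 1.411 m³/s
w_5 = (27.3 − 18.0)/2 = 4.65 m; q_5 = 0.54 × 0.42 × 4.65 = 1.055 m³/s
Stations 1, 6 contribute zero (depth or velocity is 0).
Q = Σ qᵢ = 8.864 m³/s

8.86 m³/s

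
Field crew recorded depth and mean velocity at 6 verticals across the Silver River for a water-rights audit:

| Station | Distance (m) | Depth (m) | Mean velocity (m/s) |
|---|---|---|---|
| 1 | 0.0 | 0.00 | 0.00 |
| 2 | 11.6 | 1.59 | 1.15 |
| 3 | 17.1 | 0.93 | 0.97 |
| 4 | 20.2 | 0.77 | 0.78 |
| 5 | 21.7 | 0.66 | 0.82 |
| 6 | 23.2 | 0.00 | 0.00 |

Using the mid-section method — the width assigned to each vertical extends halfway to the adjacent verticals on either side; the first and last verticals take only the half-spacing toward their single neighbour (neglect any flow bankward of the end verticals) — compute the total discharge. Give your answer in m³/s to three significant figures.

w_2 = (17.1 − 0.0)/2 = 8.55 m; q_2 = 1.15 × 1.59 × 8.55 = 15.63 m³/s
w_3 = (20.2 − 11.6)/2 = 4.3 m; q_3 = 0.97 × 0.93 × 4.3 = 3.879 m³/s
w_4 = (21.7 − 17.1)/2 = 2.3 m; q_4 = 0.78 × 0.77 × 2.3 = 1.381 m³/s
w_5 = (23.2 − 20.2)/2 = 1.5 m; q_5 = 0.82 × 0.66 × 1.5 = 0.8118 m³/s
Stations 1, 6 contribute zero (depth or velocity is 0).
Q = Σ qᵢ = 21.71 m³/s

21.7 m³/s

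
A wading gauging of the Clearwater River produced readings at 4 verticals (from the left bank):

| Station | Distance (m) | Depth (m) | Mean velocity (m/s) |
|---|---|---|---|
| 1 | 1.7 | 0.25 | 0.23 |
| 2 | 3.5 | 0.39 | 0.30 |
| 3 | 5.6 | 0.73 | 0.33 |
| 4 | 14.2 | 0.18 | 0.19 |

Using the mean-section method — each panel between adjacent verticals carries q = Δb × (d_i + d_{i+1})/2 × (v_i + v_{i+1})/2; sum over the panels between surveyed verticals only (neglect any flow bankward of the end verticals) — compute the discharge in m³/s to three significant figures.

Panel 1-2: Δb = 1.8 m, d̄ = (0.25+0.39)/2 = 0.32, v̄ = (0.23+0.30)/2 = 0.265 → q = 1.8×0.32×0.265 = 0.1526 m³/s
Panel 2-3: Δb = 2.1 m, d̄ = (0.39+0.73)/2 = 0.56, v̄ = (0.30+0.33)/2 = 0.315 → q = 2.1×0.56×0.315 = 0.3704 m³/s
Panel 3-4: Δb = 8.6 m, d̄ = (0.73+0.18)/2 = 0.455, v̄ = (0.33+0.19)/2 = 0.26 → q = 8.6×0.455×0.26 = 1.017 m³/s
Q = Σ q = 1.540 m³/s

1.54 m³/s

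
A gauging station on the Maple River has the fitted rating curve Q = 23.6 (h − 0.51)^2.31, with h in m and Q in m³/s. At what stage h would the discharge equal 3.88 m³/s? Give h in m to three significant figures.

0.968 m

h − h₀ = (Q/C)^(1/b) = (3.88/23.6)^(1/2.31) = 0.4577 m
h = 0.51 + 0.4577 = 0.9677 m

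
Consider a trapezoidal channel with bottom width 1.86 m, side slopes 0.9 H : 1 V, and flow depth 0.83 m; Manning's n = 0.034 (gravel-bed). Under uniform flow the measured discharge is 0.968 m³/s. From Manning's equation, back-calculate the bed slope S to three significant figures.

0.000541

A = (b + z·y)·y = (1.86 + 0.9×0.83)×0.83 = 2.164 m²
P = b + 2y√(1+z²) = 1.86 + 2×0.83×√(1+0.9²) = 4.093 m
R = A/P = 2.164/4.093 = 0.5286 m
S = (Q·n / (1·A·R^(2/3)))² = (0.968×0.034 / (1×2.164×0.6538))² = 0.0005413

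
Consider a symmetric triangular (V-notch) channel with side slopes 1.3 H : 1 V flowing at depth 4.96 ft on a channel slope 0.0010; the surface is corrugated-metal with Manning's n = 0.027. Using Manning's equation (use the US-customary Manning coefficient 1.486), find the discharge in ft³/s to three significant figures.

A = z·y² = 1.3×4.96² = 31.98 ft²
P = 2y√(1+z²) = 2×4.96×√(1+1.3²) = 16.27 ft
R = A/P = 31.98/16.27 = 1.966 ft
Q = (1.486/n)·A·R^(2/3)·S^(1/2) = (1.486/0.027) × 31.98 × 1.966^(2/3) × 0.0010^(1/2) = 87.35 ft³/s

87.3 ft³/s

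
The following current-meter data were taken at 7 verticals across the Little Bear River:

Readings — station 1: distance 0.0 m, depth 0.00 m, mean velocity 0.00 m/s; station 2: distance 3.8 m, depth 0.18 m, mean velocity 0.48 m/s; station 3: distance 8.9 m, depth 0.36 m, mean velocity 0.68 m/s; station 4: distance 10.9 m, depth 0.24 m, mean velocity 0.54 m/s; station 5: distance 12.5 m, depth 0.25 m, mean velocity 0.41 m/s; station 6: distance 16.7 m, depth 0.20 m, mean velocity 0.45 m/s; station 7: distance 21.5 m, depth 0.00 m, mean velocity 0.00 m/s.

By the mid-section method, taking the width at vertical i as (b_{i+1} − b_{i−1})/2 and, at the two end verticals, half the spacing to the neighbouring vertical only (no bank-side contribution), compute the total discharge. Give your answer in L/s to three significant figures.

2190 L/s

w_2 = (8.9 − 0.0)/2 = 4.45 m; q_2 = 0.48 × 0.18 × 4.45 = 0.3845 m³/s
w_3 = (10.9 − 3.8)/2 = 3.55 m; q_3 = 0.68 × 0.36 × 3.55 = 0.8690 m³/s
w_4 = (12.5 − 8.9)/2 = 1.8 m; q_4 = 0.54 × 0.24 × 1.8 = 0.2333 m³/s
w_5 = (16.7 − 10.9)/2 = 2.9 m; q_5 = 0.41 × 0.25 × 2.9 = 0.2973 m³/s
w_6 = (21.5 − 12.5)/2 = 4.5 m; q_6 = 0.45 × 0.20 × 4.5 = 0.4050 m³/s
Stations 1, 7 contribute zero (depth or velocity is 0).
Q = Σ qᵢ = 2.189 m³/s
= 2.189 × 1000 = 2189 L/s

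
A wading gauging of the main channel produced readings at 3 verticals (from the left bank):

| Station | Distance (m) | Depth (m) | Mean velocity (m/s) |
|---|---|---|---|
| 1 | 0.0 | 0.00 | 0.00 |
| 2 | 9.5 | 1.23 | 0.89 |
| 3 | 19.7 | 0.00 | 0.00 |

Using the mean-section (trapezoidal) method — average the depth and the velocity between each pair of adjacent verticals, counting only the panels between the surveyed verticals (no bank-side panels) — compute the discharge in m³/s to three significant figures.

Panel 1-2: Δb = 9.5 m, d̄ = (0.00+1.23)/2 = 0.615, v̄ = (0.00+0.89)/2 = 0.445 → q = 9.5×0.615×0.445 = 2.600 m³/s
Panel 2-3: Δb = 10.2 m, d̄ = (1.23+0.00)/2 = 0.615, v̄ = (0.89+0.00)/2 = 0.445 → q = 10.2×0.615×0.445 = 2.791 m³/s
Q = Σ q = 5.391 m³/s

5.39 m³/s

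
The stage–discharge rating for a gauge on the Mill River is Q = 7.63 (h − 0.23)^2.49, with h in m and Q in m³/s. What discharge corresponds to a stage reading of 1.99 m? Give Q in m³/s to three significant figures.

31.2 m³/s

Q = 7.63 × (1.99 − 0.23)^2.49 = 7.63 × 1.76^2.49 = 31.18 m³/s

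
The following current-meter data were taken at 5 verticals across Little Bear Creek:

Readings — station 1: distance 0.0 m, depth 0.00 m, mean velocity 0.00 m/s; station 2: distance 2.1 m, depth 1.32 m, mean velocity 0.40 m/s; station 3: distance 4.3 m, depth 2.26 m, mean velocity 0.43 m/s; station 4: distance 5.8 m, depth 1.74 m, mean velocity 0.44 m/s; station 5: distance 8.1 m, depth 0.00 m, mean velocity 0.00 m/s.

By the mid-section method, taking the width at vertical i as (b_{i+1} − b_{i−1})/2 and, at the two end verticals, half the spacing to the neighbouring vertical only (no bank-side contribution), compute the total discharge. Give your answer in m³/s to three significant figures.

4.39 m³/s

w_2 = (4.3 − 0.0)/2 = 2.15 m; q_2 = 0.40 × 1.32 × 2.15 = 1.135 m³/s
w_3 = (5.8 − 2.1)/2 = 1.85 m; q_3 = 0.43 × 2.26 × 1.85 = 1.798 m³/s
w_4 = (8.1 − 4.3)/2 = 1.9 m; q_4 = 0.44 × 1.74 × 1.9 = 1.455 m³/s
Stations 1, 5 contribute zero (depth or velocity is 0).
Q = Σ qᵢ = 4.388 m³/s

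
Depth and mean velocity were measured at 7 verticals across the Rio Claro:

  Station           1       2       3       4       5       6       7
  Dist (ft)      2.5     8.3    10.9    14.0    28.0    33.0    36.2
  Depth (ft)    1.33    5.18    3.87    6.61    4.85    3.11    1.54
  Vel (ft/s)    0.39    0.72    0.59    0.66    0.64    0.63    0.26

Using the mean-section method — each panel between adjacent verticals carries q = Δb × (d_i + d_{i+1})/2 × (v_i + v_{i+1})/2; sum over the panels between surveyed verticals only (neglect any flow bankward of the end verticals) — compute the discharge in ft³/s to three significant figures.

Panel 1-2: Δb = 5.8 ft, d̄ = (1.33+5.18)/2 = 3.255, v̄ = (0.39+0.72)/2 = 0.555 → q = 5.8×3.255×0.555 = 10.48 ft³/s
Panel 2-3: Δb = 2.6 ft, d̄ = (5.18+3.87)/2 = 4.525, v̄ = (0.72+0.59)/2 = 0.655 → q = 2.6×4.525×0.655 = 7.706 ft³/s
Panel 3-4: Δb = 3.1 ft, d̄ = (3.87+6.61)/2 = 5.24, v̄ = (0.59+0.66)/2 = 0.625 → q = 3.1×5.24×0.625 = 10.15 ft³/s
Panel 4-5: Δb = 14 ft, d̄ = (6.61+4.85)/2 = 5.73, v̄ = (0.66+0.64)/2 = 0.65 → q = 14×5.73×0.65 = 52.14 ft³/s
Panel 5-6: Δb = 5 ft, d̄ = (4.85+3.11)/2 = 3.98, v̄ = (0.64+0.63)/2 = 0.635 → q = 5×3.98×0.635 = 12.64 ft³/s
Panel 6-7: Δb = 3.2 ft, d̄ = (3.11+1.54)/2 = 2.325, v̄ = (0.63+0.26)/2 = 0.445 → q = 3.2×2.325×0.445 = 3.311 ft³/s
Q = Σ q = 96.43 ft³/s

96.4 ft³/s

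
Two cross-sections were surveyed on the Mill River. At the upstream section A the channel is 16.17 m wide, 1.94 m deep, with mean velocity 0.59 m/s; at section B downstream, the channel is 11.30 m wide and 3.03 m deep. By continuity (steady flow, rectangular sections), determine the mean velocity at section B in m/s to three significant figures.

0.541 m/s

Q = A₁V₁ = (16.17×1.94) × 0.59 = 18.51 m³/s
A₂ = 11.30 × 3.03 = 34.24 m²
V₂ = Q/A₂ = 18.51/34.24 = 0.5406 m/s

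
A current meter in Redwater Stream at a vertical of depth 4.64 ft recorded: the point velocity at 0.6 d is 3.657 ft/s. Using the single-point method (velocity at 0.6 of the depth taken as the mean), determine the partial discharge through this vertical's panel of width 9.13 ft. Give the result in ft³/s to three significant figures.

v̄ = v₀.₆ = 3.657 ft/s
q = v̄ × d × w = 3.657 × 4.64 × 9.13 = 154.9 ft³/s

155 ft³/s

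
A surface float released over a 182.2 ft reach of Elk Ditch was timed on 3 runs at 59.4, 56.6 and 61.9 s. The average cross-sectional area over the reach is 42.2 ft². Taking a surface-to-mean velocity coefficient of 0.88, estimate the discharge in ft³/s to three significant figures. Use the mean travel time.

t̄ = (59.4 + 56.6 + 61.9) / 3 = 59.3 s
v_surface = L / t̄ = 182.2 / 59.3 = 3.073 ft/s
v_mean = 0.88 × 3.073 = 2.704 ft/s
Q = A × v_mean = 42.2 × 2.704 = 114.1 ft³/s

114 ft³/s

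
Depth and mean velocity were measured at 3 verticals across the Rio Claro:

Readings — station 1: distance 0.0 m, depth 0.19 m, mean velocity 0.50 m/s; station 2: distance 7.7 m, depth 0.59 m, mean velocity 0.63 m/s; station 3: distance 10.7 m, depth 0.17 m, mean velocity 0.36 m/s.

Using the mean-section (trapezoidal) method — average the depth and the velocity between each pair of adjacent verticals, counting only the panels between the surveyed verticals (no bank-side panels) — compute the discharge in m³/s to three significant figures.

Panel 1-2: Δb = 7.7 m, d̄ = (0.19+0.59)/2 = 0.39, v̄ = (0.50+0.63)/2 = 0.565 → q = 7.7×0.39×0.565 = 1.697 m³/s
Panel 2-3: Δb = 3 m, d̄ = (0.59+0.17)/2 = 0.38, v̄ = (0.63+0.36)/2 = 0.495 → q = 3×0.38×0.495 = 0.5643 m³/s
Q = Σ q = 2.261 m³/s

2.26 m³/s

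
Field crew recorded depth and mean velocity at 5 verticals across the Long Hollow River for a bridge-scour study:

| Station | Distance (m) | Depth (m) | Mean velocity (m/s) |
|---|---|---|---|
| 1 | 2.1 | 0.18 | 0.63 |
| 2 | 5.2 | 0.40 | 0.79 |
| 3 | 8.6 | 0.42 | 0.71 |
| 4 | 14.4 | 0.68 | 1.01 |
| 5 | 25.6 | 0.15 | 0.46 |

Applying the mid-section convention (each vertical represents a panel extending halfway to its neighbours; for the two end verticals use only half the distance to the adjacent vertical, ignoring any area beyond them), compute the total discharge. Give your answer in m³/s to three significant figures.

8.80 m³/s

w_1 = (5.2 − 2.1)/2 = 1.55 m; q_1 = 0.63 × 0.18 × 1.55 = 0.1758 m³/s
w_2 = (8.6 − 2.1)/2 = 3.25 m; q_2 = 0.79 × 0.40 × 3.25 = 1.027 m³/s
w_3 = (14.4 − 5.2)/2 = 4.6 m; q_3 = 0.71 × 0.42 × 4.6 = 1.372 m³/s
w_4 = (25.6 − 8.6)/2 = 8.5 m; q_4 = 1.01 × 0.68 × 8.5 = 5.838 m³/s
w_5 = (25.6 − 14.4)/2 = 5.6 m; q_5 = 0.46 × 0.15 × 5.6 = 0.3864 m³/s
Q = Σ qᵢ = 8.799 m³/s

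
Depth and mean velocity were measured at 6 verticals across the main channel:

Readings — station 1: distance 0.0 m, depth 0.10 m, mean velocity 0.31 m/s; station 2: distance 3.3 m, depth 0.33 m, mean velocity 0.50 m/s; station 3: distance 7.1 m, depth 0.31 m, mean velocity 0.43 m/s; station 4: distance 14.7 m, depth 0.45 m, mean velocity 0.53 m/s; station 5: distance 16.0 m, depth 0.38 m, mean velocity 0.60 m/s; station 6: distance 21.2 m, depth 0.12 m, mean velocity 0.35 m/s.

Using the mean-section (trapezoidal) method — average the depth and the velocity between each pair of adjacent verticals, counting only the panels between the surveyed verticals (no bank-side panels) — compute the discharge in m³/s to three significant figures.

Panel 1-2: Δb = 3.3 m, d̄ = (0.10+0.33)/2 = 0.215, v̄ = (0.31+0.50)/2 = 0.405 → q = 3.3×0.215×0.405 = 0.2873 m³/s
Panel 2-3: Δb = 3.8 m, d̄ = (0.33+0.31)/2 = 0.32, v̄ = (0.50+0.43)/2 = 0.465 → q = 3.8×0.32×0.465 = 0.5654 m³/s
Panel 3-4: Δb = 7.6 m, d̄ = (0.31+0.45)/2 = 0.38, v̄ = (0.43+0.53)/2 = 0.48 → q = 7.6×0.38×0.48 = 1.386 m³/s
Panel 4-5: Δb = 1.3 m, d̄ = (0.45+0.38)/2 = 0.415, v̄ = (0.53+0.60)/2 = 0.565 → q = 1.3×0.415×0.565 = 0.3048 m³/s
Panel 5-6: Δb = 5.2 m, d̄ = (0.38+0.12)/2 = 0.25, v̄ = (0.60+0.35)/2 = 0.475 → q = 5.2×0.25×0.475 = 0.6175 m³/s
Q = Σ q = 3.161 m³/s

3.16 m³/s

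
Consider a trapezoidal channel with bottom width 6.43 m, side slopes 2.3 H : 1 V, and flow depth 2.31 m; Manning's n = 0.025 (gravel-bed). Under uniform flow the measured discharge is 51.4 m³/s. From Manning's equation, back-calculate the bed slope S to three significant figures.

A = (b + z·y)·y = (6.43 + 2.3×2.31)×2.31 = 27.13 m²
P = b + 2y√(1+z²) = 6.43 + 2×2.31×√(1+2.3²) = 18.02 m
R = A/P = 27.13/18.02 = 1.506 m
S = (Q·n / (1·A·R^(2/3)))² = (51.4×0.025 / (1×27.13×1.314))² = 0.001300

0.00130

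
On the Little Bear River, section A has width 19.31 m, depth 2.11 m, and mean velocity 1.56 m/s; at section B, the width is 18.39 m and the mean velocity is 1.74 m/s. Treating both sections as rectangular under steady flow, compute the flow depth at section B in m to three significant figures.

1.99 m

Q = A₁V₁ = (19.31×2.11) × 1.56 = 63.56 m³/s
d₂ = Q/(b₂ V₂) = 63.56/(18.39×1.74) = 1.986 m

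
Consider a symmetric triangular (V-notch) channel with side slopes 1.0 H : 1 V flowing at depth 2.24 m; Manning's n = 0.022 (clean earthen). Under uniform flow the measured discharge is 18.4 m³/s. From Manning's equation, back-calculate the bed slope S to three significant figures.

A = z·y² = 1.0×2.24² = 5.018 m²
P = 2y√(1+z²) = 2×2.24×√(1+1.0²) = 6.336 m
R = A/P = 5.018/6.336 = 0.7920 m
S = (Q·n / (1·A·R^(2/3)))² = (18.4×0.022 / (1×5.018×0.8560))² = 0.008883

0.00888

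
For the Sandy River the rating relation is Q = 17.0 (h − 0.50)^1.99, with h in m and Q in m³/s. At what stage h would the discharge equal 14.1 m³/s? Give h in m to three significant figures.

h − h₀ = (Q/C)^(1/b) = (14.1/17.0)^(1/1.99) = 0.9103 m
h = 0.50 + 0.9103 = 1.410 m

1.41 m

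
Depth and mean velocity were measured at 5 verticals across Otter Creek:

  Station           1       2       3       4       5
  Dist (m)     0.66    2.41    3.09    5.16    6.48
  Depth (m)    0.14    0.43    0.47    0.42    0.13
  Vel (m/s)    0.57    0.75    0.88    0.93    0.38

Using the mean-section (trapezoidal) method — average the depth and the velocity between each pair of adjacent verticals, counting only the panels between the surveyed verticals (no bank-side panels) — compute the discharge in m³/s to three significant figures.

Panel 1-2: Δb = 1.75 m, d̄ = (0.14+0.43)/2 = 0.285, v̄ = (0.57+0.75)/2 = 0.66 → q = 1.75×0.285×0.66 = 0.3292 m³/s
Panel 2-3: Δb = 0.68 m, d̄ = (0.43+0.47)/2 = 0.45, v̄ = (0.75+0.88)/2 = 0.815 → q = 0.68×0.45×0.815 = 0.2494 m³/s
Panel 3-4: Δb = 2.07 m, d̄ = (0.47+0.42)/2 = 0.445, v̄ = (0.88+0.93)/2 = 0.905 → q = 2.07×0.445×0.905 = 0.8336 m³/s
Panel 4-5: Δb = 1.32 m, d̄ = (0.42+0.13)/2 = 0.275, v̄ = (0.93+0.38)/2 = 0.655 → q = 1.32×0.275×0.655 = 0.2378 m³/s
Q = Σ q = 1.650 m³/s

1.65 m³/s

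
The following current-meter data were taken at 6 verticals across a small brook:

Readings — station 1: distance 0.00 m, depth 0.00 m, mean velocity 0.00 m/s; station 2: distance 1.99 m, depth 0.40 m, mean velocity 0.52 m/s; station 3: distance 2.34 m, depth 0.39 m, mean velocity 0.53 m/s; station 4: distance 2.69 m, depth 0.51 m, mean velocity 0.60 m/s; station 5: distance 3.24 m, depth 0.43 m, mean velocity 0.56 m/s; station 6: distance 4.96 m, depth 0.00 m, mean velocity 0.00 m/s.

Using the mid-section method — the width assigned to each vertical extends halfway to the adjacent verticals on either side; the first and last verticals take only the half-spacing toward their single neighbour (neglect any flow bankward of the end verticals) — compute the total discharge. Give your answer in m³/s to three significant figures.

w_2 = (2.34 − 0.00)/2 = 1.17 m; q_2 = 0.52 × 0.40 × 1.17 = 0.2434 m³/s
w_3 = (2.69 − 1.99)/2 = 0.35 m; q_3 = 0.53 × 0.39 × 0.35 = 0.07235 m³/s
w_4 = (3.24 − 2.34)/2 = 0.45 m; q_4 = 0.60 × 0.51 × 0.45 = 0.1377 m³/s
w_5 = (4.96 − 2.69)/2 = 1.135 m; q_5 = 0.56 × 0.43 × 1.135 = 0.2733 m³/s
Stations 1, 6 contribute zero (depth or velocity is 0).
Q = Σ qᵢ = 0.7267 m³/s

0.727 m³/s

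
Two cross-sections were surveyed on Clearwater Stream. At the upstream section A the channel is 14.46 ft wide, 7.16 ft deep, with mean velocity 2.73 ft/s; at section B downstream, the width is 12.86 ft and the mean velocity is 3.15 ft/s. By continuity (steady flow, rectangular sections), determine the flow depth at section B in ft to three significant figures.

6.98 ft

Q = A₁V₁ = (14.46×7.16) × 2.73 = 282.6 ft³/s
d₂ = Q/(b₂ V₂) = 282.6/(12.86×3.15) = 6.977 ft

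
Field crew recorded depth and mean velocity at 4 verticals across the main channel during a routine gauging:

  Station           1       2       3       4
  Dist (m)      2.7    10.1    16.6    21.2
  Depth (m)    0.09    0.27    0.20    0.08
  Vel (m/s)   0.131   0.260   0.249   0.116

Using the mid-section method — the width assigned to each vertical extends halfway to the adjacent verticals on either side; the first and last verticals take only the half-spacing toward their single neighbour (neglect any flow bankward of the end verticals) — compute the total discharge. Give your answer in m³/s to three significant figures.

w_1 = (10.1 − 2.7)/2 = 3.7 m; q_1 = 0.131 × 0.09 × 3.7 = 0.04362 m³/s
w_2 = (16.6 − 2.7)/2 = 6.95 m; q_2 = 0.260 × 0.27 × 6.95 = 0.4879 m³/s
w_3 = (21.2 − 10.1)/2 = 5.55 m; q_3 = 0.249 × 0.20 × 5.55 = 0.2764 m³/s
w_4 = (21.2 − 16.6)/2 = 2.3 m; q_4 = 0.116 × 0.08 × 2.3 = 0.02134 m³/s
Q = Σ qᵢ = 0.8292 m³/s

0.829 m³/s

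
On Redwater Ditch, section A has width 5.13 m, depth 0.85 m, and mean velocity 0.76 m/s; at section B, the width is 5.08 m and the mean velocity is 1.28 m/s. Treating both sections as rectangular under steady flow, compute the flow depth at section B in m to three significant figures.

0.510 m

Q = A₁V₁ = (5.13×0.85) × 0.76 = 3.314 m³/s
d₂ = Q/(b₂ V₂) = 3.314/(5.08×1.28) = 0.5097 m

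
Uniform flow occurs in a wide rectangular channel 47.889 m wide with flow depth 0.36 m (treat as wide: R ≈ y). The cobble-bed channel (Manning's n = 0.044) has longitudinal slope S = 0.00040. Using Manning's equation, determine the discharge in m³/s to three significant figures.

3.97 m³/s

A = b·y = 47.889 × 0.36 = 17.24 m²
Wide channel: R ≈ y = 0.36 m
Q = (1/n)·A·R^(2/3)·S^(1/2) = (1/0.044) × 17.24 × 0.3600^(2/3) × 0.00040^(1/2) = 3.966 m³/s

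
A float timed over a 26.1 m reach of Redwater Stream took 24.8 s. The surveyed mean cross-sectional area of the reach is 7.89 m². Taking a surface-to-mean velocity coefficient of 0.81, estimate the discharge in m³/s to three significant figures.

6.73 m³/s

v_surface = L / t̄ = 26.1 / 24.8 = 1.052 m/s
v_mean = 0.81 × 1.052 = 0.8525 m/s
Q = A × v_mean = 7.89 × 0.8525 = 6.726 m³/s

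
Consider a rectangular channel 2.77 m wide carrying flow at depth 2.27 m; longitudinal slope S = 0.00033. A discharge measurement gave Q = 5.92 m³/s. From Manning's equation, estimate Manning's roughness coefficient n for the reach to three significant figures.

A = b·y = 2.77 × 2.27 = 6.288 m²
P = b + 2y = 2.77 + 2×2.27 = 7.310 m
R = A/P = 6.288/7.310 = 0.8602 m
n = (1/Q)·A·R^(2/3)·S^(1/2) = (1/5.92) × 6.288 × 0.9045 × 0.01817 = 0.01745

0.0175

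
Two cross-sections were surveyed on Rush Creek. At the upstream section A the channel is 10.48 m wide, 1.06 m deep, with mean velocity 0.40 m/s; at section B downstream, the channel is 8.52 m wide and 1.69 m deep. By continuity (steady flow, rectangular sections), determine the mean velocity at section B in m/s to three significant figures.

0.309 m/s

Q = A₁V₁ = (10.48×1.06) × 0.40 = 4.444 m³/s
A₂ = 8.52 × 1.69 = 14.40 m²
V₂ = Q/A₂ = 4.444/14.40 = 0.3086 m/s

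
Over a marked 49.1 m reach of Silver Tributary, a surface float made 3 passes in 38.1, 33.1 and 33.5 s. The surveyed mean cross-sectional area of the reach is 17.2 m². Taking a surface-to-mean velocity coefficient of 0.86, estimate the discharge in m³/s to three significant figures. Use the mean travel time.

20.8 m³/s

t̄ = (38.1 + 33.1 + 33.5) / 3 = 34.9 s
v_surface = L / t̄ = 49.1 / 34.9 = 1.407 m/s
v_mean = 0.86 × 1.407 = 1.210 m/s
Q = A × v_mean = 17.2 × 1.210 = 20.81 m³/s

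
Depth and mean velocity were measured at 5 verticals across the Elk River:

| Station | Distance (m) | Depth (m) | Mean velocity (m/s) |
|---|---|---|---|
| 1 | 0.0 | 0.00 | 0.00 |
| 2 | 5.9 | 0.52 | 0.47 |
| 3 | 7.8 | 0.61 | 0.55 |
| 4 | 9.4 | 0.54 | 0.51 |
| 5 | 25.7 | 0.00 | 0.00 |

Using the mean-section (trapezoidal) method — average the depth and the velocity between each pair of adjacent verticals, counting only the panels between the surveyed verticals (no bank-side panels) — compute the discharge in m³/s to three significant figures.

Panel 1-2: Δb = 5.9 m, d̄ = (0.00+0.52)/2 = 0.26, v̄ = (0.00+0.47)/2 = 0.235 → q = 5.9×0.26×0.235 = 0.3605 m³/s
Panel 2-3: Δb = 1.9 m, d̄ = (0.52+0.61)/2 = 0.565, v̄ = (0.47+0.55)/2 = 0.51 → q = 1.9×0.565×0.51 = 0.5475 m³/s
Panel 3-4: Δb = 1.6 m, d̄ = (0.61+0.54)/2 = 0.575, v̄ = (0.55+0.51)/2 = 0.53 → q = 1.6×0.575×0.53 = 0.4876 m³/s
Panel 4-5: Δb = 16.3 m, d̄ = (0.54+0.00)/2 = 0.27, v̄ = (0.51+0.00)/2 = 0.255 → q = 16.3×0.27×0.255 = 1.122 m³/s
Q = Σ q = 2.518 m³/s

2.52 m³/s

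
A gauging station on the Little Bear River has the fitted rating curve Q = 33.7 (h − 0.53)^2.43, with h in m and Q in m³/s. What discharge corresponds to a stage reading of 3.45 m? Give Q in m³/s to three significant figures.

456 m³/s

Q = 33.7 × (3.45 − 0.53)^2.43 = 33.7 × 2.92^2.43 = 455.5 m³/s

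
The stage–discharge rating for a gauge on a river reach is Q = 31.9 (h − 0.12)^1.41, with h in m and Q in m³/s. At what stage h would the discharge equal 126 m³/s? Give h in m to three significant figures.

2.77 m

h − h₀ = (Q/C)^(1/b) = (126/31.9)^(1/1.41) = 2.649 m
h = 0.12 + 2.649 = 2.769 m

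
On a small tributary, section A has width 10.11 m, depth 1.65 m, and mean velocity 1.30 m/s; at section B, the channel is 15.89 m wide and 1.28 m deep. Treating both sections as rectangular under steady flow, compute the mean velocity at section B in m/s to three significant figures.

1.07 m/s

Q = A₁V₁ = (10.11×1.65) × 1.30 = 21.69 m³/s
A₂ = 15.89 × 1.28 = 20.34 m²
V₂ = Q/A₂ = 21.69/20.34 = 1.066 m/s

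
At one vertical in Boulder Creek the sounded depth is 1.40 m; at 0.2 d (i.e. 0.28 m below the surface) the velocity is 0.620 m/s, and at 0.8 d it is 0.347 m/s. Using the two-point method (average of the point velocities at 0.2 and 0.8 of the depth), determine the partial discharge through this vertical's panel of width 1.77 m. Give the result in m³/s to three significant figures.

1.20 m³/s

v̄ = (0.620 + 0.347) / 2 = 0.4835 m/s
q = v̄ × d × w = 0.4835 × 1.40 × 1.77 = 1.198 m³/s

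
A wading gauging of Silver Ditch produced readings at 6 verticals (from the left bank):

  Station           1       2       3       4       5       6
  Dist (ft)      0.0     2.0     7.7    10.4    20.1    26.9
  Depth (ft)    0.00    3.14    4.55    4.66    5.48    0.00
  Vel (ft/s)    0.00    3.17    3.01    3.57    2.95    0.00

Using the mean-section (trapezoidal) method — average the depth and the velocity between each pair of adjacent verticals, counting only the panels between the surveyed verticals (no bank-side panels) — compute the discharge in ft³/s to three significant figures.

Panel 1-2: Δb = 2 ft, d̄ = (0.00+3.14)/2 = 1.57, v̄ = (0.00+3.17)/2 = 1.585 → q = 2×1.57×1.585 = 4.977 ft³/s
Panel 2-3: Δb = 5.7 ft, d̄ = (3.14+4.55)/2 = 3.845, v̄ = (3.17+3.01)/2 = 3.09 → q = 5.7×3.845×3.09 = 67.72 ft³/s
Panel 3-4: Δb = 2.7 ft, d̄ = (4.55+4.66)/2 = 4.605, v̄ = (3.01+3.57)/2 = 3.29 → q = 2.7×4.605×3.29 = 40.91 ft³/s
Panel 4-5: Δb = 9.7 ft, d̄ = (4.66+5.48)/2 = 5.07, v̄ = (3.57+2.95)/2 = 3.26 → q = 9.7×5.07×3.26 = 160.3 ft³/s
Panel 5-6: Δb = 6.8 ft, d̄ = (5.48+0.00)/2 = 2.74, v̄ = (2.95+0.00)/2 = 1.475 → q = 6.8×2.74×1.475 = 27.48 ft³/s
Q = Σ q = 301.4 ft³/s

301 ft³/s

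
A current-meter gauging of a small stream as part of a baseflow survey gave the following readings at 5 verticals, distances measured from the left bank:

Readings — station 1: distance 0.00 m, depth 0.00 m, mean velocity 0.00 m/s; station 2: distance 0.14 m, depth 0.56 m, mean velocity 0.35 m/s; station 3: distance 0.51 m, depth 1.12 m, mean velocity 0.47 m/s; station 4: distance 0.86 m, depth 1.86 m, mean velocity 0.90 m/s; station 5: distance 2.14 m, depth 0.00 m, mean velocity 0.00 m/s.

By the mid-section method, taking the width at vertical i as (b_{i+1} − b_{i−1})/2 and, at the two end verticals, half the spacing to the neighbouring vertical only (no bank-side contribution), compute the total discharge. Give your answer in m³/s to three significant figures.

1.60 m³/s

w_2 = (0.51 − 0.00)/2 = 0.255 m; q_2 = 0.35 × 0.56 × 0.255 = 0.04998 m³/s
w_3 = (0.86 − 0.14)/2 = 0.36 m; q_3 = 0.47 × 1.12 × 0.36 = 0.1895 m³/s
w_4 = (2.14 − 0.51)/2 = 0.815 m; q_4 = 0.90 × 1.86 × 0.815 = 1.364 m³/s
Stations 1, 5 contribute zero (depth or velocity is 0).
Q = Σ qᵢ = 1.604 m³/s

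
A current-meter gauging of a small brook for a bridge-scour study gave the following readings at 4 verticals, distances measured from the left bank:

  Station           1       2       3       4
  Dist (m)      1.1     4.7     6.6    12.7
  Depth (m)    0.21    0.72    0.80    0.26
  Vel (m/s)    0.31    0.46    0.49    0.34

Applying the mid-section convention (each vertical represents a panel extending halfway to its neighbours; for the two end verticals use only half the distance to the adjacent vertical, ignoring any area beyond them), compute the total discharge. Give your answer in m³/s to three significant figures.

2.87 m³/s

w_1 = (4.7 − 1.1)/2 = 1.8 m; q_1 = 0.31 × 0.21 × 1.8 = 0.1172 m³/s
w_2 = (6.6 − 1.1)/2 = 2.75 m; q_2 = 0.46 × 0.72 × 2.75 = 0.9108 m³/s
w_3 = (12.7 − 4.7)/2 = 4 m; q_3 = 0.49 × 0.80 × 4 = 1.568 m³/s
w_4 = (12.7 − 6.6)/2 = 3.05 m; q_4 = 0.34 × 0.26 × 3.05 = 0.2696 m³/s
Q = Σ qᵢ = 2.866 m³/s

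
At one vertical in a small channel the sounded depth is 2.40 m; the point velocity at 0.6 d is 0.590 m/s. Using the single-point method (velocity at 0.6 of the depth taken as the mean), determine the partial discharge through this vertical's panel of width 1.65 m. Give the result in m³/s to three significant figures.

v̄ = v₀.₆ = 0.590 m/s
q = v̄ × d × w = 0.5900 × 2.40 × 1.65 = 2.336 m³/s

2.34 m³/s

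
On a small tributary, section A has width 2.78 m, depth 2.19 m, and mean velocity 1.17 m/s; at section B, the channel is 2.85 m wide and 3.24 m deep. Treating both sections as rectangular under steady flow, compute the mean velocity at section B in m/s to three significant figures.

Q = A₁V₁ = (2.78×2.19) × 1.17 = 7.123 m³/s
A₂ = 2.85 × 3.24 = 9.234 m²
V₂ = Q/A₂ = 7.123/9.234 = 0.7714 m/s

0.771 m/s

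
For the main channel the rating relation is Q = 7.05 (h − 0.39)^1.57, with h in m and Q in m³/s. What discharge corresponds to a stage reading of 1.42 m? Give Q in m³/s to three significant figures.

7.38 m³/s

Q = 7.05 × (1.42 − 0.39)^1.57 = 7.05 × 1.03^1.57 = 7.385 m³/s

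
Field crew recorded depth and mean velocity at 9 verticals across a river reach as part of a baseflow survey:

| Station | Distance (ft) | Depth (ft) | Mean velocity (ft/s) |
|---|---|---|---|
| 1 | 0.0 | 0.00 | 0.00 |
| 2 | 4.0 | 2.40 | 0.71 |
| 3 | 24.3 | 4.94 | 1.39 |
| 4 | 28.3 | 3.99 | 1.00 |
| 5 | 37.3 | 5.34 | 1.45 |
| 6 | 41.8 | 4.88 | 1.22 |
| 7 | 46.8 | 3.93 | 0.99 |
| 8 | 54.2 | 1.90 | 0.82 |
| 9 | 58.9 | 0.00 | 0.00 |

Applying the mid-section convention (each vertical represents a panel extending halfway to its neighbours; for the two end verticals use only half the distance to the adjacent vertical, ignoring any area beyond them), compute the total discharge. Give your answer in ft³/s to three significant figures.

w_2 = (24.3 − 0.0)/2 = 12.15 ft; q_2 = 0.71 × 2.40 × 12.15 = 20.70 ft³/s
w_3 = (28.3 − 4.0)/2 = 12.15 ft; q_3 = 1.39 × 4.94 × 12.15 = 83.43 ft³/s
w_4 = (37.3 − 24.3)/2 = 6.5 ft; q_4 = 1.00 × 3.99 × 6.5 = 25.94 ft³/s
w_5 = (41.8 − 28.3)/2 = 6.75 ft; q_5 = 1.45 × 5.34 × 6.75 = 52.27 ft³/s
w_6 = (46.8 − 37.3)/2 = 4.75 ft; q_6 = 1.22 × 4.88 × 4.75 = 28.28 ft³/s
w_7 = (54.2 − 41.8)/2 = 6.2 ft; q_7 = 0.99 × 3.93 × 6.2 = 24.12 ft³/s
w_8 = (58.9 − 46.8)/2 = 6.05 ft; q_8 = 0.82 × 1.90 × 6.05 = 9.426 ft³/s
Stations 1, 9 contribute zero (depth or velocity is 0).
Q = Σ qᵢ = 244.2 ft³/s

244 ft³/s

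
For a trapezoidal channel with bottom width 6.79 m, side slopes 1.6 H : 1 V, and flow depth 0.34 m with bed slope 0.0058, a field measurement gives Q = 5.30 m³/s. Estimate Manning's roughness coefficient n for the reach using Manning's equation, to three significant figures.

A = (b + z·y)·y = (6.79 + 1.6×0.34)×0.34 = 2.494 m²
P = b + 2y√(1+z²) = 6.79 + 2×0.34×√(1+1.6²) = 8.073 m
R = A/P = 2.494/8.073 = 0.3089 m
n = (1/Q)·A·R^(2/3)·S^(1/2) = (1/5.30) × 2.494 × 0.4569 × 0.07616 = 0.01637

0.0164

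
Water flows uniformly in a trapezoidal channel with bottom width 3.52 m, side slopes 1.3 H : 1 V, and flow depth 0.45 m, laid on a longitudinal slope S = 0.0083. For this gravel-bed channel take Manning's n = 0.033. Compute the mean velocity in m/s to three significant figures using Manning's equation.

1.42 m/s

A = (b + z·y)·y = (3.52 + 1.3×0.45)×0.45 = 1.847 m²
P = b + 2y√(1+z²) = 3.52 + 2×0.45×√(1+1.3²) = 4.996 m
R = A/P = 1.847/4.996 = 0.3697 m
Q = (1/n)·A·R^(2/3)·S^(1/2) = (1/0.033) × 1.847 × 0.3697^(2/3) × 0.0083^(1/2) = 2.627 m³/s
V = Q/A = 2.627/1.847 = 1.422 m/s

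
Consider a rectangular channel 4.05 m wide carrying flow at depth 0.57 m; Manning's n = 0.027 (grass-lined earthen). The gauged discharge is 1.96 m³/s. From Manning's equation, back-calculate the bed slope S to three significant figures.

A = b·y = 4.05 × 0.57 = 2.309 m²
P = b + 2y = 4.05 + 2×0.57 = 5.190 m
R = A/P = 2.309/5.190 = 0.4448 m
S = (Q·n / (1·A·R^(2/3)))² = (1.96×0.027 / (1×2.309×0.5827))² = 0.001548

0.00155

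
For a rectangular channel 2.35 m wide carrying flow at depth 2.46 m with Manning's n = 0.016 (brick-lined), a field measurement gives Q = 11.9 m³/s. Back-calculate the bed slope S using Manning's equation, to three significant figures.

0.00147

A = b·y = 2.35 × 2.46 = 5.781 m²
P = b + 2y = 2.35 + 2×2.46 = 7.270 m
R = A/P = 5.781/7.270 = 0.7952 m
S = (Q·n / (1·A·R^(2/3)))² = (11.9×0.016 / (1×5.781×0.8583))² = 0.001472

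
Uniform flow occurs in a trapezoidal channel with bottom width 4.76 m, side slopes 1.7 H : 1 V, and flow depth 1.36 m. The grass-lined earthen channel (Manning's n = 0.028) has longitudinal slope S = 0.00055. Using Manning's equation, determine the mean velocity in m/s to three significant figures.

0.809 m/s

A = (b + z·y)·y = (4.76 + 1.7×1.36)×1.36 = 9.618 m²
P = b + 2y√(1+z²) = 4.76 + 2×1.36×√(1+1.7²) = 10.12 m
R = A/P = 9.618/10.12 = 0.9499 m
Q = (1/n)·A·R^(2/3)·S^(1/2) = (1/0.028) × 9.618 × 0.9499^(2/3) × 0.00055^(1/2) = 7.785 m³/s
V = Q/A = 7.785/9.618 = 0.8094 m/s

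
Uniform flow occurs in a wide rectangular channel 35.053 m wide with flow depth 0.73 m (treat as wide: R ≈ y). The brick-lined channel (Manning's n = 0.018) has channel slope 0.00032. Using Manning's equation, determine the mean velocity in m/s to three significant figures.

A = b·y = 35.053 × 0.73 = 25.59 m²
Wide channel: R ≈ y = 0.73 m
Q = (1/n)·A·R^(2/3)·S^(1/2) = (1/0.018) × 25.59 × 0.7300^(2/3) × 0.00032^(1/2) = 20.62 m³/s
V = Q/A = 20.62/25.59 = 0.8057 m/s

0.806 m/s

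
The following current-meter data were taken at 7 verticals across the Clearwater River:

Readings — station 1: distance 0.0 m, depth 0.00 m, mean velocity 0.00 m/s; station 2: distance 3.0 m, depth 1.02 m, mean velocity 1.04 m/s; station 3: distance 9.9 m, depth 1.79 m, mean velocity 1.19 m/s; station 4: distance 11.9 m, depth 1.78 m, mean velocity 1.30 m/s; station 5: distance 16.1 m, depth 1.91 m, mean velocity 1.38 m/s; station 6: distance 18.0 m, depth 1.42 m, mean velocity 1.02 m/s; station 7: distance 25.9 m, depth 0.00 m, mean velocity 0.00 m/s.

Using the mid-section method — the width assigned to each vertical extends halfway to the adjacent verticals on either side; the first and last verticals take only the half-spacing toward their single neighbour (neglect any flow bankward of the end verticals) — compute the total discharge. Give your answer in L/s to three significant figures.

w_2 = (9.9 − 0.0)/2 = 4.95 m; q_2 = 1.04 × 1.02 × 4.95 = 5.251 m³/s
w_3 = (11.9 − 3.0)/2 = 4.45 m; q_3 = 1.19 × 1.79 × 4.45 = 9.479 m³/s
w_4 = (16.1 − 9.9)/2 = 3.1 m; q_4 = 1.30 × 1.78 × 3.1 = 7.173 m³/s
w_5 = (18.0 − 11.9)/2 = 3.05 m; q_5 = 1.38 × 1.91 × 3.05 = 8.039 m³/s
w_6 = (25.9 − 16.1)/2 = 4.9 m; q_6 = 1.02 × 1.42 × 4.9 = 7.097 m³/s
Stations 1, 7 contribute zero (depth or velocity is 0).
Q = Σ qᵢ = 37.04 m³/s
= 37.04 × 1000 = 37040 L/s

37000 L/s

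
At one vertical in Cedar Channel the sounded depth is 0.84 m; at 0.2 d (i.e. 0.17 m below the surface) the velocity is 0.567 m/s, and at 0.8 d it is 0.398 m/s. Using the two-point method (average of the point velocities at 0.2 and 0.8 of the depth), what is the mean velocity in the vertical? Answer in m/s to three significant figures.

0.483 m/s

v̄ = (0.567 + 0.398) / 2 = 0.4825 m/s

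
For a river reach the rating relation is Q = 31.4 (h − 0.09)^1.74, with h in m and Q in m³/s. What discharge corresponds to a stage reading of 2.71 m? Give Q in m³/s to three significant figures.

Q = 31.4 × (2.71 − 0.09)^1.74 = 31.4 × 2.62^1.74 = 167.8 m³/s

168 m³/s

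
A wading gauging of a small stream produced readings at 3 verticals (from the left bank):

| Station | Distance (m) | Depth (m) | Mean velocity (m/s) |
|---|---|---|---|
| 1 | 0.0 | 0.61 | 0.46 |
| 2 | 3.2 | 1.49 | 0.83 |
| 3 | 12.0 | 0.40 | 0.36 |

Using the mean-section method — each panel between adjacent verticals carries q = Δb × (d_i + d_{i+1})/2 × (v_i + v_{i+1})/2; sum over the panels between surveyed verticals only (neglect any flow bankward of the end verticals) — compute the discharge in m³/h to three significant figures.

25600 m³/h

Panel 1-2: Δb = 3.2 m, d̄ = (0.61+1.49)/2 = 1.05, v̄ = (0.46+0.83)/2 = 0.645 → q = 3.2×1.05×0.645 = 2.167 m³/s
Panel 2-3: Δb = 8.8 m, d̄ = (1.49+0.40)/2 = 0.945, v̄ = (0.83+0.36)/2 = 0.595 → q = 8.8×0.945×0.595 = 4.948 m³/s
Q = Σ q = 7.115 m³/s
= 7.115 × 3600 = 25610 m³/h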